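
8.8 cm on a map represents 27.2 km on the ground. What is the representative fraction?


ground = 27.2 km = 2720000 cm; RF denominator = ground / map = 2720000 / 8.8 ≈ 309091; RF = 1:309091

1:309091


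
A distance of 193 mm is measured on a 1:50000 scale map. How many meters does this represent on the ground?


ground = 193 mm * 50000 / 1000 = 9650.0 m

9650.0 m


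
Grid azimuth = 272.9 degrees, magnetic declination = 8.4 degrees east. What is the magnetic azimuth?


magnetic azimuth = grid azimuth - declination (east +ve)
mag_az = 272.9 - 8.4 = 264.5 degrees

264.5 degrees


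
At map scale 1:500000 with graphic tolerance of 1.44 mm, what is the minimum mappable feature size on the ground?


ground = 1.44 mm * 500000 / 1000 = 720.0 m

720.0 m


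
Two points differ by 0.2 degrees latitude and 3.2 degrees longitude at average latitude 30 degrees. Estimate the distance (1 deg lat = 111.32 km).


dlat_km = 0.2 * 111.32 = 22.264
dlon_km = 3.2 * 111.32 * cos(30) ≈ 308.499
dist = sqrt(22.264^2 + 308.499^2) ≈ 309.3 km

309.3 km


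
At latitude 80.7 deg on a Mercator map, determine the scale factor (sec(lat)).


SF = 1 / cos(80.7) = 1 / 0.161604 = 6.188

6.188


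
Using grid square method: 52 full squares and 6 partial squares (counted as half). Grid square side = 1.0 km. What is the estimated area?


effective squares = 52 + 6 * 0.5 = 55.0
area = 55.0 * 1.0 = 55.0 km^2

55.0 km^2


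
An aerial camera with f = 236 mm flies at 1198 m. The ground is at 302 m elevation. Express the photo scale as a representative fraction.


scale = f / (H - h) = 236 mm / 896 m = 236 / 896000 = 1:3797

1:3797


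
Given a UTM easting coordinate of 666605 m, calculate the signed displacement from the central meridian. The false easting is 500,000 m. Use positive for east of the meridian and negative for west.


displacement = 666605 - 500000 = 166605 m

166605 m


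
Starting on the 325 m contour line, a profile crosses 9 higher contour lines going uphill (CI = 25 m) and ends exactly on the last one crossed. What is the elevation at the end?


elevation = 325 + 9 * 25 = 550 m

550 m


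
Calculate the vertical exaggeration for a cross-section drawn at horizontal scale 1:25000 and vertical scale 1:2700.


VE = horizontal_scale / vertical_scale = 25000 / 2700 ≈ 9.3

9.3x


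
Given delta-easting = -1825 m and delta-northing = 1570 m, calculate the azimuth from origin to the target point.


az = atan2(-1825, 1570) = -49.3 deg
adjusted to 0-360: 310.7 degrees

310.7 degrees


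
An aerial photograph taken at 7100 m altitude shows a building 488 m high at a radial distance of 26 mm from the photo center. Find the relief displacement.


d = h * r / H = 488 * 26 / 7100 = 1.79 mm

1.79 mm


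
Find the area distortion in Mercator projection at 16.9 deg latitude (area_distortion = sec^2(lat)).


area_distortion = 1/cos^2(16.9) = 1.092

1.092


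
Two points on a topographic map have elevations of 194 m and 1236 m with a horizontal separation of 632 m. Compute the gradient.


gradient = (1236 - 194) / 632 = 1042 / 632 = 1.6487

1.6487


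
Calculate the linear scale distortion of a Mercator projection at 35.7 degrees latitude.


SF = 1 / cos(35.7) = 1 / 0.812084 = 1.231

1.231


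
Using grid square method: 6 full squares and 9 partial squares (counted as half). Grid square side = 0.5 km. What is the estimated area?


effective squares = 6 + 9 * 0.5 = 10.5
area = 10.5 * 0.25 = 2.625 km^2

2.625 km^2


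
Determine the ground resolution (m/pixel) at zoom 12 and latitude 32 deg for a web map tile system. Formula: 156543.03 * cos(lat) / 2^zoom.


res = 156543.03 * cos(32) / 2^12 = 156543.03 * 0.8480481 / 4096 = 32.41 m/pixel

32.41 m/pixel


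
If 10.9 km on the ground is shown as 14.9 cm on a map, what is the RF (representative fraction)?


ground = 10.9 km = 1090000 cm; RF denominator = ground / map = 1090000 / 14.9 ≈ 73154; RF = 1:73154

1:73154


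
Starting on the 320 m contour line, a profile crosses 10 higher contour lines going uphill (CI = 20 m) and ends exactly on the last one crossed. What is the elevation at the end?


elevation = 320 + 10 * 20 = 520 m

520 m


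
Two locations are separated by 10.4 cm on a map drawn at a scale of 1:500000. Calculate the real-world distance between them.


ground = 10.4 cm * 500000 / 100 = 52000.0 m = 52.0 km

52.0 km


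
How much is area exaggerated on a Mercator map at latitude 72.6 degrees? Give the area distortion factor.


area_distortion = 1/cos^2(72.6) = 11.183

11.183


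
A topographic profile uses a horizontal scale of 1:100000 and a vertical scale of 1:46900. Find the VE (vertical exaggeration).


VE = horizontal_scale / vertical_scale = 100000 / 46900 ≈ 2.1

2.1x


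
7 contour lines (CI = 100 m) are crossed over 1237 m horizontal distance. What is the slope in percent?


elevation change = 7 * 100 = 700 m
slope = 700 / 1237 * 100 = 56.6%

56.6%


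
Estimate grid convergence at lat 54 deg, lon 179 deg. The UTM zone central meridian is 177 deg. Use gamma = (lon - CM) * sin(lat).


gamma = (179 - 177) * sin(54) = 2 * 0.809017 = 1.618 degrees

1.618 degrees


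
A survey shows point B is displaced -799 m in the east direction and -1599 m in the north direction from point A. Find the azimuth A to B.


az = atan2(-799, -1599) = -153.4 deg
adjusted to 0-360: 206.6 degrees

206.6 degrees


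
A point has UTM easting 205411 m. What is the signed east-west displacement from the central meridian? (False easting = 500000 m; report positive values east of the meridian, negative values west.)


displacement = 205411 - 500000 = -294589 m

-294589 m


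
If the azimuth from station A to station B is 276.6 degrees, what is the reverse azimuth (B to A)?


back azimuth = (276.6 + 180) mod 360 = 96.6 degrees

96.6 degrees


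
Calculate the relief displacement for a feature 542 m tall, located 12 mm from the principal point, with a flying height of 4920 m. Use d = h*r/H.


d = h * r / H = 542 * 12 / 4920 = 1.32 mm

1.32 mm


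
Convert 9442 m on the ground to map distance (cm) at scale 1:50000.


map_cm = 9442 * 100 / 50000 = 18.884 cm ≈ 18.88 cm

18.88 cm


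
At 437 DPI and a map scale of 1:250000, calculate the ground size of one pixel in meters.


pixel_cm = 2.54 / 437 ≈ 0.005812 cm
ground = pixel_cm * 250000 / 100 = 2.54 * 250000 / (437 * 100) = 635000 / 43700 ≈ 14.53 m

14.53 m


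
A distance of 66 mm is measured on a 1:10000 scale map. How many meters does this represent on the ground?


ground = 66 mm * 10000 / 1000 = 660.0 m

660.0 m


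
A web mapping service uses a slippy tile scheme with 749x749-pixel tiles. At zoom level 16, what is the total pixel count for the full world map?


tiles per axis = 2^16 = 65536
total tiles = 65536^2 = 4294967296
pixels per axis = 65536 * 749 = 49086464
total pixels = 49086464^2 = 2409480948023296

2409480948023296 pixels


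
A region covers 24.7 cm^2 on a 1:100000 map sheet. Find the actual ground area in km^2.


ground_area = 24.7 * (100000/100)^2 = 24700000.0 m^2 = 24.7 km^2

24.7 km^2


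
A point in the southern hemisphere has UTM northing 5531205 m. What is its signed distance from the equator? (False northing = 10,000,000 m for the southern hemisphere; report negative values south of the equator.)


For southern: actual = 5531205 - 10000000 = -4468795 m

-4468795 m


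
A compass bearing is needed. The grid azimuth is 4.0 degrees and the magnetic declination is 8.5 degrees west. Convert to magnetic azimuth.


magnetic azimuth = grid azimuth - declination (east +ve)
mag_az = 4.0 - -8.5 = 12.5 degrees

12.5 degrees


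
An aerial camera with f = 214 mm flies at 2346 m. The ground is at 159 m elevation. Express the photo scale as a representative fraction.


scale = f / (H - h) = 214 mm / 2187 m = 214 / 2187000 = 1:10220

1:10220


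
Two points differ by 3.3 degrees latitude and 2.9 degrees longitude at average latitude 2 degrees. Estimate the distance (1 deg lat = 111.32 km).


dlat_km = 3.3 * 111.32 = 367.356
dlon_km = 2.9 * 111.32 * cos(2) ≈ 322.631
dist = sqrt(367.356^2 + 322.631^2) ≈ 488.9 km

488.9 km


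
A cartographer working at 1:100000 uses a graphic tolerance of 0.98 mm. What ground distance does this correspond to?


ground = 0.98 mm * 100000 / 1000 = 98.0 m

98.0 m


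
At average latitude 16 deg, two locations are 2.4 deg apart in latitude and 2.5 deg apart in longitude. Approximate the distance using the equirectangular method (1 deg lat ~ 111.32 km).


dlat_km = 2.4 * 111.32 = 267.168
dlon_km = 2.5 * 111.32 * cos(16) ≈ 267.519
dist = sqrt(267.168^2 + 267.519^2) ≈ 378.1 km

378.1 km


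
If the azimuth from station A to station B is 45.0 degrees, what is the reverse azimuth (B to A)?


back azimuth = (45.0 + 180) mod 360 = 225.0 degrees

225.0 degrees


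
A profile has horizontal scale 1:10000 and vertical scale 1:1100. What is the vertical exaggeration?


VE = horizontal_scale / vertical_scale = 10000 / 1100 ≈ 9.1

9.1x


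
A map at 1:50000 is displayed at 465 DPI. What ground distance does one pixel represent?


pixel_cm = 2.54 / 465 ≈ 0.005462 cm
ground = pixel_cm * 50000 / 100 = 2.54 * 50000 / (465 * 100) = 127000 / 46500 ≈ 2.73 m

2.73 m


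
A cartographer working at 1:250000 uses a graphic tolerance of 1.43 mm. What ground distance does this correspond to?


ground = 1.43 mm * 250000 / 1000 = 357.5 m

357.5 m


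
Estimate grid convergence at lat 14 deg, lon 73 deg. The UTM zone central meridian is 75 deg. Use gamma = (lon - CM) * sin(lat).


gamma = (73 - 75) * sin(14) = -2 * 0.241922 = -0.484 degrees

-0.484 degrees


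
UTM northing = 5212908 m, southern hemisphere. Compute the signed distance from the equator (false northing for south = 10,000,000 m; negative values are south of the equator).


For southern: actual = 5212908 - 10000000 = -4787092 m

-4787092 m


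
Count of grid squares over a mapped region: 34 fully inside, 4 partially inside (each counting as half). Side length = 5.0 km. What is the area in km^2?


effective squares = 34 + 4 * 0.5 = 36.0
area = 36.0 * 25.0 = 900.0 km^2

900.0 km^2


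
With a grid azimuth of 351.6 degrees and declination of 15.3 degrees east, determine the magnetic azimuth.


magnetic azimuth = grid azimuth - declination (east +ve)
mag_az = 351.6 - 15.3 = 336.3 degrees

336.3 degrees


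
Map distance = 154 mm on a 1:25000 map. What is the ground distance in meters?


ground = 154 mm * 25000 / 1000 = 3850.0 m

3850.0 m


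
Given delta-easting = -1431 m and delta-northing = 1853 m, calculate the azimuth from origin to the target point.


az = atan2(-1431, 1853) = -37.7 deg
adjusted to 0-360: 322.3 degrees

322.3 degrees


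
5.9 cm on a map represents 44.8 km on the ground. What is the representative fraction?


ground = 44.8 km = 4480000 cm; RF denominator = ground / map = 4480000 / 5.9 ≈ 759322; RF = 1:759322

1:759322


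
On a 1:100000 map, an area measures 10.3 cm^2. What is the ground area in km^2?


ground_area = 10.3 * (100000/100)^2 = 10300000.0 m^2 = 10.3 km^2

10.3 km^2


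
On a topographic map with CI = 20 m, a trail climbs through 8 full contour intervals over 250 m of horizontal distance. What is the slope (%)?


elevation change = 8 * 20 = 160 m
slope = 160 / 250 * 100 = 64.0%

64.0%


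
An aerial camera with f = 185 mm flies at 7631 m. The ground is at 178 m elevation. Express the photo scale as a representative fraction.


scale = f / (H - h) = 185 mm / 7453 m = 185 / 7453000 = 1:40286

1:40286


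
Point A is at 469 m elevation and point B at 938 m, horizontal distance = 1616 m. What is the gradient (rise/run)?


gradient = (938 - 469) / 1616 = 469 / 1616 = 0.2902

0.2902


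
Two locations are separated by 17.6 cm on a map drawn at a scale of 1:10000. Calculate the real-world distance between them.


ground = 17.6 cm * 10000 / 100 = 1760.0 m = 1.76 km

1.76 km


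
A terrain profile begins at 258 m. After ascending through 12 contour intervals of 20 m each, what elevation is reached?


elevation = 258 + 12 * 20 = 498 m

498 m


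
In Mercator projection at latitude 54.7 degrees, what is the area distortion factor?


area_distortion = 1/cos^2(54.7) = 2.995

2.995


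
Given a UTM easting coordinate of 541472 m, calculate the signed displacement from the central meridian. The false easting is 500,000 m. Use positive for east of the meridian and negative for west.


displacement = 541472 - 500000 = 41472 m

41472 m


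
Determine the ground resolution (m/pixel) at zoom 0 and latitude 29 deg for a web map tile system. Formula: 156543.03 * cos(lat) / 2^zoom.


res = 156543.03 * cos(29) / 2^0 = 156543.03 * 0.87461971 / 1 = 136915.62 m/pixel

136915.62 m/pixel


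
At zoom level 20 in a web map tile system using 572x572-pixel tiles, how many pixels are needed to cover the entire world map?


tiles per axis = 2^20 = 1048576
total tiles = 1048576^2 = 1099511627776
pixels per axis = 1048576 * 572 = 599785472
total pixels = 599785472^2 = 359742612422262784

359742612422262784 pixels


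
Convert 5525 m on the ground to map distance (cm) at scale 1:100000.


map_cm = 5525 * 100 / 100000 = 5.525 cm ≈ 5.53 cm

5.53 cm


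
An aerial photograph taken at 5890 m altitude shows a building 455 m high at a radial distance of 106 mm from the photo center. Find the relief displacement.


d = h * r / H = 455 * 106 / 5890 = 8.19 mm

8.19 mm


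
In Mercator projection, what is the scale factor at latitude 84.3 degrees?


SF = 1 / cos(84.3) = 1 / 0.09932 = 10.068

10.068


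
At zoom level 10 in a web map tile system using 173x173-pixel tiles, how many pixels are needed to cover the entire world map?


tiles per axis = 2^10 = 1024
total tiles = 1024^2 = 1048576
pixels per axis = 1024 * 173 = 177152
total pixels = 177152^2 = 31382831104

31382831104 pixels


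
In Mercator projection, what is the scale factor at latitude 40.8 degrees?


SF = 1 / cos(40.8) = 1 / 0.756995 = 1.321

1.321


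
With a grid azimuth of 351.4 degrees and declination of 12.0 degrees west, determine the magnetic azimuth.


magnetic azimuth = grid azimuth - declination (east +ve)
mag_az = 351.4 - -12.0 = 3.4 degrees

3.4 degrees


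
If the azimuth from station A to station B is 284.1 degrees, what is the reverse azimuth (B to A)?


back azimuth = (284.1 + 180) mod 360 = 104.1 degrees

104.1 degrees


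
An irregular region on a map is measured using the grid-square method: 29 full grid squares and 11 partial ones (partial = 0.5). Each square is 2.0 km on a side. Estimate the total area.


effective squares = 29 + 11 * 0.5 = 34.5
area = 34.5 * 4.0 = 138.0 km^2

138.0 km^2


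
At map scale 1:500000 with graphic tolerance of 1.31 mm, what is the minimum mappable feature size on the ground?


ground = 1.31 mm * 500000 / 1000 = 655.0 m

655.0 m


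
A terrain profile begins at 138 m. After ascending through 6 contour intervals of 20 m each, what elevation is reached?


elevation = 138 + 6 * 20 = 258 m

258 m


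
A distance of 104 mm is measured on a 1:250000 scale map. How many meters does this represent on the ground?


ground = 104 mm * 250000 / 1000 = 26000.0 m

26000.0 m


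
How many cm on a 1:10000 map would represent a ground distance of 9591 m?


map_cm = 9591 * 100 / 10000 = 95.91 cm

95.91 cm


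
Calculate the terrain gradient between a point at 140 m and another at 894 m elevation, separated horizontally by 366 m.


gradient = (894 - 140) / 366 = 754 / 366 = 2.0601

2.0601


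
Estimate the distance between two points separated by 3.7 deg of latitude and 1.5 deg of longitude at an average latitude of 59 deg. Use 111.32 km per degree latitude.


dlat_km = 3.7 * 111.32 = 411.884
dlon_km = 1.5 * 111.32 * cos(59) ≈ 86.001
dist = sqrt(411.884^2 + 86.001^2) ≈ 420.8 km

420.8 km


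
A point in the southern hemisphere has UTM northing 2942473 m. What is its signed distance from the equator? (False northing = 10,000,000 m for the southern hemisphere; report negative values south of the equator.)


For southern: actual = 2942473 - 10000000 = -7057527 m

-7057527 m


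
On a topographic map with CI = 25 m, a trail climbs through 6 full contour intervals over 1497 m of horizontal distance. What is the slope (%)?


elevation change = 6 * 25 = 150 m
slope = 150 / 1497 * 100 = 10.0%

10.0%


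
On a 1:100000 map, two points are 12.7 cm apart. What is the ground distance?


ground = 12.7 cm * 100000 / 100 = 12700.0 m = 12.7 km

12.7 km


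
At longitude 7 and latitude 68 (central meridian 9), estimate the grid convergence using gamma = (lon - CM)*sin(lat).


gamma = (7 - 9) * sin(68) = -2 * 0.927184 = -1.854 degrees

-1.854 degrees


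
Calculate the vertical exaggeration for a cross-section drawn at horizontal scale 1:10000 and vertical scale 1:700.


VE = horizontal_scale / vertical_scale = 10000 / 700 ≈ 14.3

14.3x


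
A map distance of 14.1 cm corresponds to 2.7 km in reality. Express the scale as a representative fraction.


ground = 2.7 km = 270000 cm; RF denominator = ground / map = 270000 / 14.1 ≈ 19149; RF = 1:19149

1:19149


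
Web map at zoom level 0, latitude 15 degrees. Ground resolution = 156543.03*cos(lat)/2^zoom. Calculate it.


res = 156543.03 * cos(15) / 2^0 = 156543.03 * 0.96592583 / 1 = 151208.96 m/pixel

151208.96 m/pixel


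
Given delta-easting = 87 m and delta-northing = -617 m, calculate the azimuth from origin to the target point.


az = atan2(87, -617) = 172.0 deg
adjusted to 0-360: 172.0 degrees

172.0 degrees


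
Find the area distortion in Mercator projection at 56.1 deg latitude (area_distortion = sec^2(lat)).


area_distortion = 1/cos^2(56.1) = 3.215

3.215


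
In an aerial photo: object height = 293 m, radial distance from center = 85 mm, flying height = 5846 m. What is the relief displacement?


d = h * r / H = 293 * 85 / 5846 = 4.26 mm

4.26 mm


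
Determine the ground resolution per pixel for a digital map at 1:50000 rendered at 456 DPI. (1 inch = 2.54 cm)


pixel_cm = 2.54 / 456 ≈ 0.00557 cm
ground = pixel_cm * 50000 / 100 = 2.54 * 50000 / (456 * 100) = 127000 / 45600 ≈ 2.79 m

2.79 m


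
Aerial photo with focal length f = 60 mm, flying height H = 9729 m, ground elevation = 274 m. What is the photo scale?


scale = f / (H - h) = 60 mm / 9455 m = 60 / 9455000 = 1:157583

1:157583


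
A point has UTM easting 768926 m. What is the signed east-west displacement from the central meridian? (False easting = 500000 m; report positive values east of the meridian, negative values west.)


displacement = 768926 - 500000 = 268926 m

268926 m


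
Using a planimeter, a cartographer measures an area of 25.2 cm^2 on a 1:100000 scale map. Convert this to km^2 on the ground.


ground_area = 25.2 * (100000/100)^2 = 25200000.0 m^2 = 25.2 km^2

25.2 km^2


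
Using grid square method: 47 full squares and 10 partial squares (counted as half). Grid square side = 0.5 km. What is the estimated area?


effective squares = 47 + 10 * 0.5 = 52.0
area = 52.0 * 0.25 = 13.0 km^2

13.0 km^2


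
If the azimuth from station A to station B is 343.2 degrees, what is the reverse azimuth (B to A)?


back azimuth = (343.2 + 180) mod 360 = 163.2 degrees

163.2 degrees


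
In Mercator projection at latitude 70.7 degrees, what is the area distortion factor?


area_distortion = 1/cos^2(70.7) = 9.154

9.154


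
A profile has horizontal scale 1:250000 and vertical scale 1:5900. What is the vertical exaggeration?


VE = horizontal_scale / vertical_scale = 250000 / 5900 ≈ 42.4

42.4x


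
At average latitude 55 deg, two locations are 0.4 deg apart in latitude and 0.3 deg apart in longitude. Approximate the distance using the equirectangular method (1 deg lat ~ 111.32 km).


dlat_km = 0.4 * 111.32 = 44.528
dlon_km = 0.3 * 111.32 * cos(55) ≈ 19.155
dist = sqrt(44.528^2 + 19.155^2) ≈ 48.5 km

48.5 km


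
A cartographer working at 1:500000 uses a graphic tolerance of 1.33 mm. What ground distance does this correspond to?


ground = 1.33 mm * 500000 / 1000 = 665.0 m

665.0 m


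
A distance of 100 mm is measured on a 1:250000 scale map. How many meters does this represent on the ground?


ground = 100 mm * 250000 / 1000 = 25000.0 m

25000.0 m


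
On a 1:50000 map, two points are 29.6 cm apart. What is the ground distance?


ground = 29.6 cm * 50000 / 100 = 14800.0 m = 14.8 km

14.8 km


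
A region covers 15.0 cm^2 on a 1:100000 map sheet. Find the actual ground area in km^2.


ground_area = 15.0 * (100000/100)^2 = 15000000.0 m^2 = 15.0 km^2

15.0 km^2


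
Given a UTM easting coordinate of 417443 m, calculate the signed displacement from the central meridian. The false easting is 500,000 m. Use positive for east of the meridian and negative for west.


displacement = 417443 - 500000 = -82557 m

-82557 m


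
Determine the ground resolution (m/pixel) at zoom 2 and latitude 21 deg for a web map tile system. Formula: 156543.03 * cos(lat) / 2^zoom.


res = 156543.03 * cos(21) / 2^2 = 156543.03 * 0.93358043 / 4 = 36536.38 m/pixel

36536.38 m/pixel


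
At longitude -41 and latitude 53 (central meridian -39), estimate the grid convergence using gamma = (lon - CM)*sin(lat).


gamma = (-41 - -39) * sin(53) = -2 * 0.798636 = -1.597 degrees

-1.597 degrees


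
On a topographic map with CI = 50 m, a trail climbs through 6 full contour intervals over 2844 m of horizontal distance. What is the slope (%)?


elevation change = 6 * 50 = 300 m
slope = 300 / 2844 * 100 = 10.5%

10.5%


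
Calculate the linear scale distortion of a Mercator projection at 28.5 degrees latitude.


SF = 1 / cos(28.5) = 1 / 0.878817 = 1.138

1.138


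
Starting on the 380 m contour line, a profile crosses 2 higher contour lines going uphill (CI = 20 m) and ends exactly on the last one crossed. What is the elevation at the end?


elevation = 380 + 2 * 20 = 420 m

420 m


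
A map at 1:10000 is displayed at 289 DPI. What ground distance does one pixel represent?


pixel_cm = 2.54 / 289 ≈ 0.008789 cm
ground = pixel_cm * 10000 / 100 = 2.54 * 10000 / (289 * 100) = 25400 / 28900 ≈ 0.88 m

0.88 m


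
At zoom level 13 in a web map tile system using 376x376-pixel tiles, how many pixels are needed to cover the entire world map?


tiles per axis = 2^13 = 8192
total tiles = 8192^2 = 67108864
pixels per axis = 8192 * 376 = 3080192
total pixels = 3080192^2 = 9487582756864

9487582756864 pixels


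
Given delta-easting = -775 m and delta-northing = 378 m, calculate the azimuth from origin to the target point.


az = atan2(-775, 378) = -64.0 deg
adjusted to 0-360: 296.0 degrees

296.0 degrees


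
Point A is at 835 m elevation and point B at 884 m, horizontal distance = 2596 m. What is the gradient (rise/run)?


gradient = (884 - 835) / 2596 = 49 / 2596 = 0.0189

0.0189


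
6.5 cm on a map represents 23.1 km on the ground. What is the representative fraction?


ground = 23.1 km = 2310000 cm; RF denominator = ground / map = 2310000 / 6.5 ≈ 355385; RF = 1:355385

1:355385


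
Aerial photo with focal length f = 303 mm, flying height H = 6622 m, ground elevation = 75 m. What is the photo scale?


scale = f / (H - h) = 303 mm / 6547 m = 303 / 6547000 = 1:21607

1:21607


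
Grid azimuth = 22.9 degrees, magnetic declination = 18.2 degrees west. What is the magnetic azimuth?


magnetic azimuth = grid azimuth - declination (east +ve)
mag_az = 22.9 - -18.2 = 41.1 degrees

41.1 degrees


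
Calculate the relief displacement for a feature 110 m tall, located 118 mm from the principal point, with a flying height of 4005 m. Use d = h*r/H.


d = h * r / H = 110 * 118 / 4005 = 3.24 mm

3.24 mm


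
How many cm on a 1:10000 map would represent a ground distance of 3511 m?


map_cm = 3511 * 100 / 10000 = 35.11 cm

35.11 cm


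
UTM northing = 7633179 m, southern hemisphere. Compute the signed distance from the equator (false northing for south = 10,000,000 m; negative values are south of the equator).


For southern: actual = 7633179 - 10000000 = -2366821 m

-2366821 m


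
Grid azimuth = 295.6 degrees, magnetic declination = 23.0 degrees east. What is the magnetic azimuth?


magnetic azimuth = grid azimuth - declination (east +ve)
mag_az = 295.6 - 23.0 = 272.6 degrees

272.6 degrees


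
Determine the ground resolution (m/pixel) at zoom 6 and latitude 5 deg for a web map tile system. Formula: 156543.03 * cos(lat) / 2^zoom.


res = 156543.03 * cos(5) / 2^6 = 156543.03 * 0.9961947 / 64 = 2436.68 m/pixel

2436.68 m/pixel


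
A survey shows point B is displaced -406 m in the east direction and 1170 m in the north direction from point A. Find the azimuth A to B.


az = atan2(-406, 1170) = -19.1 deg
adjusted to 0-360: 340.9 degrees

340.9 degrees


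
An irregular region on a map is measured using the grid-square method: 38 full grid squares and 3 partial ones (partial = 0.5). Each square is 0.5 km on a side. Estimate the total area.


effective squares = 38 + 3 * 0.5 = 39.5
area = 39.5 * 0.25 = 9.875 km^2

9.875 km^2


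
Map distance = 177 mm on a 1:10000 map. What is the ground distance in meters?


ground = 177 mm * 10000 / 1000 = 1770.0 m

1770.0 m


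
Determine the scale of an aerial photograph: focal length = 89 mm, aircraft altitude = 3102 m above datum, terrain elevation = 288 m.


scale = f / (H - h) = 89 mm / 2814 m = 89 / 2814000 = 1:31618

1:31618


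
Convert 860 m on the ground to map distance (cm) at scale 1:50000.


map_cm = 860 * 100 / 50000 = 1.72 cm

1.72 cm


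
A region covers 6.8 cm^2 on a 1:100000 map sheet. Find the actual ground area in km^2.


ground_area = 6.8 * (100000/100)^2 = 6800000.0 m^2 = 6.8 km^2

6.8 km^2


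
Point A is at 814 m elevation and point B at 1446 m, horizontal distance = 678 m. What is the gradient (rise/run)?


gradient = (1446 - 814) / 678 = 632 / 678 = 0.9322

0.9322


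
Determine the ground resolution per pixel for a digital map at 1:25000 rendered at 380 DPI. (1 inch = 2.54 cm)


pixel_cm = 2.54 / 380 ≈ 0.006684 cm
ground = pixel_cm * 25000 / 100 = 2.54 * 25000 / (380 * 100) = 63500 / 38000 ≈ 1.67 m

1.67 m


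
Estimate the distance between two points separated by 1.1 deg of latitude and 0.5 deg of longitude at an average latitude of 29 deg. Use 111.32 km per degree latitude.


dlat_km = 1.1 * 111.32 = 122.452
dlon_km = 0.5 * 111.32 * cos(29) ≈ 48.681
dist = sqrt(122.452^2 + 48.681^2) ≈ 131.8 km

131.8 km


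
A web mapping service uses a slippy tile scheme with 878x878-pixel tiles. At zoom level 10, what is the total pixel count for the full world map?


tiles per axis = 2^10 = 1024
total tiles = 1024^2 = 1048576
pixels per axis = 1024 * 878 = 899072
total pixels = 899072^2 = 808330461184

808330461184 pixels


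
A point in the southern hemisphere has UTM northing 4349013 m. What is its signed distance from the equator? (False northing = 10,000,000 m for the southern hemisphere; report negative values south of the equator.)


For southern: actual = 4349013 - 10000000 = -5650987 m

-5650987 m


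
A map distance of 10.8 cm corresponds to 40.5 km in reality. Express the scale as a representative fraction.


ground = 40.5 km = 4050000 cm; RF denominator = ground / map = 4050000 / 10.8 = 375000; RF = 1:375000

1:375000


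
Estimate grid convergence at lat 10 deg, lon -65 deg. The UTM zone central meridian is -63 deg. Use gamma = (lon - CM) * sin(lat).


gamma = (-65 - -63) * sin(10) = -2 * 0.173648 = -0.347 degrees

-0.347 degrees


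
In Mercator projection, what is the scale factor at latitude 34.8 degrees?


SF = 1 / cos(34.8) = 1 / 0.821149 = 1.218

1.218


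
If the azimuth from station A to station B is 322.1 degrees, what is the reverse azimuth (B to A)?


back azimuth = (322.1 + 180) mod 360 = 142.1 degrees

142.1 degrees


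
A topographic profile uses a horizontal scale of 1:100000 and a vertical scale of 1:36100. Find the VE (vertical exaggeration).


VE = horizontal_scale / vertical_scale = 100000 / 36100 ≈ 2.8

2.8x


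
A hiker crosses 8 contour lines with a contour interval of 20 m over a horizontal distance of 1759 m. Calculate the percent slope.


elevation change = 8 * 20 = 160 m
slope = 160 / 1759 * 100 = 9.1%

9.1%


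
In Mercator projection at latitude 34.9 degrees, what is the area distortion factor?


area_distortion = 1/cos^2(34.9) = 1.487

1.487


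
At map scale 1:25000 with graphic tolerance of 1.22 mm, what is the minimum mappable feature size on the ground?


ground = 1.22 mm * 25000 / 1000 = 30.5 m

30.5 m


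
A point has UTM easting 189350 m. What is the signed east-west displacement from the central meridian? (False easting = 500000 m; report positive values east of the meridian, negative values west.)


displacement = 189350 - 500000 = -310650 m

-310650 m


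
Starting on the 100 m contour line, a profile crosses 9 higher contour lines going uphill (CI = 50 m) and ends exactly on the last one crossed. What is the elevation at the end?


elevation = 100 + 9 * 50 = 550 m

550 m


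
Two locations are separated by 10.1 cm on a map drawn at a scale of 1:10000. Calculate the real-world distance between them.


ground = 10.1 cm * 10000 / 100 = 1010.0 m = 1.01 km

1.01 km


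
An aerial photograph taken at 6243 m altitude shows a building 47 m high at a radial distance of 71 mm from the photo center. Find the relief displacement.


d = h * r / H = 47 * 71 / 6243 = 0.53 mm

0.53 mm


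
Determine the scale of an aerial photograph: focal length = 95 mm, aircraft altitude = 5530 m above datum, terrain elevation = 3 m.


scale = f / (H - h) = 95 mm / 5527 m = 95 / 5527000 = 1:58179

1:58179


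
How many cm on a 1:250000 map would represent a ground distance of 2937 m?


map_cm = 2937 * 100 / 250000 = 1.1748 cm ≈ 1.17 cm

1.17 cm


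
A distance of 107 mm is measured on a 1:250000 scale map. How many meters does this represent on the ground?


ground = 107 mm * 250000 / 1000 = 26750.0 m

26750.0 m


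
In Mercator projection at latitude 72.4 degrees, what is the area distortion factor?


area_distortion = 1/cos^2(72.4) = 10.938

10.938


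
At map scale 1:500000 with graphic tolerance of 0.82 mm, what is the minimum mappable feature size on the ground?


ground = 0.82 mm * 500000 / 1000 = 410.0 m

410.0 m


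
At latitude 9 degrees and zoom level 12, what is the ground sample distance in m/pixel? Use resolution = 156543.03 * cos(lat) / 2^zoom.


res = 156543.03 * cos(9) / 2^12 = 156543.03 * 0.98768834 / 4096 = 37.75 m/pixel

37.75 m/pixel


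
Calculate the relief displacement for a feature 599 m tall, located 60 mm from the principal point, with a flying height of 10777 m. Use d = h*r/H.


d = h * r / H = 599 * 60 / 10777 = 3.33 mm

3.33 mm


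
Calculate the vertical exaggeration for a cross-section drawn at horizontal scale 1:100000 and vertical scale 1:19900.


VE = horizontal_scale / vertical_scale = 100000 / 19900 ≈ 5.0

5.0x


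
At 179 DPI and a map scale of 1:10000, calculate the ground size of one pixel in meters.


pixel_cm = 2.54 / 179 ≈ 0.01419 cm
ground = pixel_cm * 10000 / 100 = 2.54 * 10000 / (179 * 100) = 25400 / 17900 ≈ 1.42 m

1.42 m


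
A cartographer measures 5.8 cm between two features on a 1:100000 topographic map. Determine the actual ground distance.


ground = 5.8 cm * 100000 / 100 = 5800.0 m = 5.8 km

5.8 km


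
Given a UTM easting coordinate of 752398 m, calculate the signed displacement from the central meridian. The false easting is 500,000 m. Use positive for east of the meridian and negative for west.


displacement = 752398 - 500000 = 252398 m

252398 m


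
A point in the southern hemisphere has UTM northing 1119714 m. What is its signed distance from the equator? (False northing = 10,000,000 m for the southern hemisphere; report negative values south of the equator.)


For southern: actual = 1119714 - 10000000 = -8880286 m

-8880286 m


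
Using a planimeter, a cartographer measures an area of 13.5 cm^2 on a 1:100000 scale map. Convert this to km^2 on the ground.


ground_area = 13.5 * (100000/100)^2 = 13500000.0 m^2 = 13.5 km^2

13.5 km^2


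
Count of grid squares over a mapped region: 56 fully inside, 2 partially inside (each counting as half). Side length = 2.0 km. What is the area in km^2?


effective squares = 56 + 2 * 0.5 = 57.0
area = 57.0 * 4.0 = 228.0 km^2

228.0 km^2


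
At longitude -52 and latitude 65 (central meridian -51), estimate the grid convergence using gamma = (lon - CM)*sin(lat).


gamma = (-52 - -51) * sin(65) = -1 * 0.906308 = -0.906 degrees

-0.906 degrees


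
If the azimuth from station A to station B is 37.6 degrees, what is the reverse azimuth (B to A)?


back azimuth = (37.6 + 180) mod 360 = 217.6 degrees

217.6 degrees


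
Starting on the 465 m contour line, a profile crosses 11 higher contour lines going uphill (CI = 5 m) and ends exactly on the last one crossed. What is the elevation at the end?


elevation = 465 + 11 * 5 = 520 m

520 m


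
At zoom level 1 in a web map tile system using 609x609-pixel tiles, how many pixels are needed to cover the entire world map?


tiles per axis = 2^1 = 2
total tiles = 2^2 = 4
pixels per axis = 2 * 609 = 1218
total pixels = 1218^2 = 1483524

1483524 pixels


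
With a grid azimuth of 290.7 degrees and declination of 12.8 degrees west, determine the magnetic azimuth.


magnetic azimuth = grid azimuth - declination (east +ve)
mag_az = 290.7 - -12.8 = 303.5 degrees

303.5 degrees


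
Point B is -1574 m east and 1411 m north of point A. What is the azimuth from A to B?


az = atan2(-1574, 1411) = -48.1 deg
adjusted to 0-360: 311.9 degrees

311.9 degrees


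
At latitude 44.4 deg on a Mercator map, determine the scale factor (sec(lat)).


SF = 1 / cos(44.4) = 1 / 0.714473 = 1.4

1.4


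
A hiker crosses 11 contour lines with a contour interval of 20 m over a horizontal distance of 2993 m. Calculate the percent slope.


elevation change = 11 * 20 = 220 m
slope = 220 / 2993 * 100 = 7.4%

7.4%


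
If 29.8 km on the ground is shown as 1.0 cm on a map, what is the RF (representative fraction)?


ground = 29.8 km = 2980000 cm; RF denominator = ground / map = 2980000 / 1.0 = 2980000; RF = 1:2980000

1:2980000


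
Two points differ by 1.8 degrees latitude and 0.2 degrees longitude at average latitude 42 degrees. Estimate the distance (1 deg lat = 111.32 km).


dlat_km = 1.8 * 111.32 = 200.376
dlon_km = 0.2 * 111.32 * cos(42) ≈ 16.545
dist = sqrt(200.376^2 + 16.545^2) ≈ 201.1 km

201.1 km


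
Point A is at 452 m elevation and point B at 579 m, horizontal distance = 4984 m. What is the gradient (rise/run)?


gradient = (579 - 452) / 4984 = 127 / 4984 = 0.0255

0.0255


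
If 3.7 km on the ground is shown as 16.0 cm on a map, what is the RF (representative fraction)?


ground = 3.7 km = 370000 cm; RF denominator = ground / map = 370000 / 16.0 = 23125; RF = 1:23125

1:23125


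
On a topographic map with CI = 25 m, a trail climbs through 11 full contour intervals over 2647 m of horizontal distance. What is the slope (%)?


elevation change = 11 * 25 = 275 m
slope = 275 / 2647 * 100 = 10.4%

10.4%


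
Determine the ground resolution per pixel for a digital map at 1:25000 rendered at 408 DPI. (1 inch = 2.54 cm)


pixel_cm = 2.54 / 408 ≈ 0.006225 cm
ground = pixel_cm * 25000 / 100 = 2.54 * 25000 / (408 * 100) = 63500 / 40800 ≈ 1.56 m

1.56 m


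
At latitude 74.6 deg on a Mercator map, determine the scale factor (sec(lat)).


SF = 1 / cos(74.6) = 1 / 0.265556 = 3.766

3.766


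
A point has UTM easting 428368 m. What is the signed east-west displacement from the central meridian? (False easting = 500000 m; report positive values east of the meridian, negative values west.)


displacement = 428368 - 500000 = -71632 m

-71632 m


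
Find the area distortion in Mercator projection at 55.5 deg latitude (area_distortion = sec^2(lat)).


area_distortion = 1/cos^2(55.5) = 3.117

3.117


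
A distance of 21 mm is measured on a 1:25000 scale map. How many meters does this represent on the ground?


ground = 21 mm * 25000 / 1000 = 525.0 m

525.0 m


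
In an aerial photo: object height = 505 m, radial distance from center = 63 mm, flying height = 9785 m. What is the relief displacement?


d = h * r / H = 505 * 63 / 9785 = 3.25 mm

3.25 mm


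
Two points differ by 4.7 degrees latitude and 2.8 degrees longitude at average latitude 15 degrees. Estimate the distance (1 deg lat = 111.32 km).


dlat_km = 4.7 * 111.32 = 523.204
dlon_km = 2.8 * 111.32 * cos(15) ≈ 301.075
dist = sqrt(523.204^2 + 301.075^2) ≈ 603.6 km

603.6 km


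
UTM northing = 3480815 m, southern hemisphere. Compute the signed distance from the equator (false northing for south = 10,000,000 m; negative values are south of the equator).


For southern: actual = 3480815 - 10000000 = -6519185 m

-6519185 m


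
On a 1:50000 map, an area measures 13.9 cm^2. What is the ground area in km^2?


ground_area = 13.9 * (50000/100)^2 = 3475000.0 m^2 = 3.475 km^2

3.475 km^2


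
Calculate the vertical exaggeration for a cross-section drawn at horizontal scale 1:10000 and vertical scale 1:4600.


VE = horizontal_scale / vertical_scale = 10000 / 4600 ≈ 2.2

2.2x


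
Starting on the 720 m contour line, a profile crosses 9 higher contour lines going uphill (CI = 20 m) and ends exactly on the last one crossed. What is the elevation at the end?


elevation = 720 + 9 * 20 = 900 m

900 m


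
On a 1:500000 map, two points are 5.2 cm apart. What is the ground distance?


ground = 5.2 cm * 500000 / 100 = 26000.0 m = 26.0 km

26.0 km


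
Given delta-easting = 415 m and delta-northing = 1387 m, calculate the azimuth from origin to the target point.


az = atan2(415, 1387) = 16.7 deg
adjusted to 0-360: 16.7 degrees

16.7 degrees


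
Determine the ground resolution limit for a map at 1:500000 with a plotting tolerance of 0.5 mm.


ground = 0.5 mm * 500000 / 1000 = 250.0 m

250.0 m


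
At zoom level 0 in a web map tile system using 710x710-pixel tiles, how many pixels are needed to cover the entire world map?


tiles per axis = 2^0 = 1
total tiles = 1^2 = 1
pixels per axis = 1 * 710 = 710
total pixels = 710^2 = 504100

504100 pixels


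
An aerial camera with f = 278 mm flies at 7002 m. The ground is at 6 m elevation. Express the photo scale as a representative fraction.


scale = f / (H - h) = 278 mm / 6996 m = 278 / 6996000 = 1:25165

1:25165


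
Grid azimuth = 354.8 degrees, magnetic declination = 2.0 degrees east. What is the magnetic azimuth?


magnetic azimuth = grid azimuth - declination (east +ve)
mag_az = 354.8 - 2.0 = 352.8 degrees

352.8 degrees


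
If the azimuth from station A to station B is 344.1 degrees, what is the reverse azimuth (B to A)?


back azimuth = (344.1 + 180) mod 360 = 164.1 degrees

164.1 degrees


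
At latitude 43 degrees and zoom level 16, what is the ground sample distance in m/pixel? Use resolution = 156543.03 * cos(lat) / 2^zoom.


res = 156543.03 * cos(43) / 2^16 = 156543.03 * 0.7313537 / 65536 = 1.75 m/pixel

1.75 m/pixel


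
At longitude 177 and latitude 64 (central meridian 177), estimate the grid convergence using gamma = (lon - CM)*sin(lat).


gamma = (177 - 177) * sin(64) = 0 * 0.898794 = 0.0 degrees

0.0 degrees
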